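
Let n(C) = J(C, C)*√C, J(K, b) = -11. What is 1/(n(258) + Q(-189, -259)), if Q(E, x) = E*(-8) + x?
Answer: 1253/1538791 + 11*√258/1538791 ≈ 0.00092910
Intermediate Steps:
Q(E, x) = x - 8*E (Q(E, x) = -8*E + x = x - 8*E)
n(C) = -11*√C
1/(n(258) + Q(-189, -259)) = 1/(-11*√258 + (-259 - 8*(-189))) = 1/(-11*√258 + (-259 + 1512)) = 1/(-11*√258 + 1253) = 1/(1253 - 11*√258)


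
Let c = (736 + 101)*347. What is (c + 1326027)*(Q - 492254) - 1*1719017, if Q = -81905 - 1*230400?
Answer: -1300543987511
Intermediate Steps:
c = 290439 (c = 837*347 = 290439)
Q = -312305 (Q = -81905 - 230400 = -312305)
(c + 1326027)*(Q - 492254) - 1*1719017 = (290439 + 1326027)*(-312305 - 492254) - 1*1719017 = 1616466*(-804559) - 1719017 = -1300542268494 - 1719017 = -1300543987511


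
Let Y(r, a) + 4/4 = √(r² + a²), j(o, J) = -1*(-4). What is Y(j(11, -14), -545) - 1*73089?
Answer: -73090 + √297041 ≈ -72545.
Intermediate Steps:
j(o, J) = 4
Y(r, a) = -1 + √(a² + r²) (Y(r, a) = -1 + √(r² + a²) = -1 + √(a² + r²))
Y(j(11, -14), -545) - 1*73089 = (-1 + √((-545)² + 4²)) - 1*73089 = (-1 + √(297025 + 16)) - 73089 = (-1 + √297041) - 73089 = -73090 + √297041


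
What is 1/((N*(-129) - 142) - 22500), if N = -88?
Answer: -1/11290 ≈ -8.8574e-5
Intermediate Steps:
1/((N*(-129) - 142) - 22500) = 1/((-88*(-129) - 142) - 22500) = 1/((11352 - 142) - 22500) = 1/(11210 - 22500) = 1/(-11290) = -1/11290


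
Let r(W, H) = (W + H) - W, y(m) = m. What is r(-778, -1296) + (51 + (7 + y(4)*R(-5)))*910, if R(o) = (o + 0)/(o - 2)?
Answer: 54084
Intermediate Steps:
r(W, H) = H (r(W, H) = (H + W) - W = H)
R(o) = o/(-2 + o)
r(-778, -1296) + (51 + (7 + y(4)*R(-5)))*910 = -1296 + (51 + (7 + 4*(-5/(-2 - 5))))*910 = -1296 + (51 + (7 + 4*(-5/(-7))))*910 = -1296 + (51 + (7 + 4*(-5*(-⅐))))*910 = -1296 + (51 + (7 + 4*(5/7)))*910 = -1296 + (51 + (7 + 20/7))*910 = -1296 + (51 + 69/7)*910 = -1296 + (426/7)*910 = -1296 + 55380 = 54084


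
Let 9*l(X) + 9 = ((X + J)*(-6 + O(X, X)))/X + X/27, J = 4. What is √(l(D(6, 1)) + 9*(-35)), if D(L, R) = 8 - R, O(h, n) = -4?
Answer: I*√11349177/189 ≈ 17.825*I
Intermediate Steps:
l(X) = -1 + X/243 + (-40 - 10*X)/(9*X) (l(X) = -1 + (((X + 4)*(-6 - 4))/X + X/27)/9 = -1 + (((4 + X)*(-10))/X + X*(1/27))/9 = -1 + ((-40 - 10*X)/X + X/27)/9 = -1 + (X/27 + (-40 - 10*X)/X)/9 = -1 + (X/243 + (-40 - 10*X)/(9*X)) = -1 + X/243 + (-40 - 10*X)/(9*X))
√(l(D(6, 1)) + 9*(-35)) = √((-1080 + (8 - 1*1)*(-513 + (8 - 1*1)))/(243*(8 - 1*1)) + 9*(-35)) = √((-1080 + (8 - 1)*(-513 + (8 - 1)))/(243*(8 - 1)) - 315) = √((1/243)*(-1080 + 7*(-513 + 7))/7 - 315) = √((1/243)*(⅐)*(-1080 + 7*(-506)) - 315) = √((1/243)*(⅐)*(-1080 - 3542) - 315) = √((1/243)*(⅐)*(-4622) - 315) = √(-4622/1701 - 315) = √(-540437/1701) = I*√11349177/189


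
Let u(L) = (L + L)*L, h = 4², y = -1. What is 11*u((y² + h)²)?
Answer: 1837462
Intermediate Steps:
h = 16
u(L) = 2*L² (u(L) = (2*L)*L = 2*L²)
11*u((y² + h)²) = 11*(2*(((-1)² + 16)²)²) = 11*(2*((1 + 16)²)²) = 11*(2*(17²)²) = 11*(2*289²) = 11*(2*83521) = 11*167042 = 1837462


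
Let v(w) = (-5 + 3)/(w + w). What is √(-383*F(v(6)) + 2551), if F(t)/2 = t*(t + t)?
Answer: 4*√1411/3 ≈ 50.084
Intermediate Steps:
v(w) = -1/w (v(w) = -2*1/(2*w) = -1/w)
F(t) = 4*t² (F(t) = 2*(t*(t + t)) = 2*(t*(2*t)) = 2*(2*t²) = 4*t²)
√(-383*F(v(6)) + 2551) = √(-1532*(-1/6)² + 2551) = √(-1532*(-1*⅙)² + 2551) = √(-1532*(-⅙)² + 2551) = √(-1532/36 + 2551) = √(-383*⅑ + 2551) = √(-383/9 + 2551) = √(22576/9) = 4*√1411/3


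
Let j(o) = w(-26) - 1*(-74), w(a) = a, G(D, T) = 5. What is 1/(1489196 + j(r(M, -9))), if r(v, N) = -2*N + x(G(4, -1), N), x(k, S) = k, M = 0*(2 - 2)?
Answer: 1/1489244 ≈ 6.7148e-7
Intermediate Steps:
M = 0 (M = 0*0 = 0)
r(v, N) = 5 - 2*N (r(v, N) = -2*N + 5 = 5 - 2*N)
j(o) = 48 (j(o) = -26 - 1*(-74) = -26 + 74 = 48)
1/(1489196 + j(r(M, -9))) = 1/(1489196 + 48) = 1/1489244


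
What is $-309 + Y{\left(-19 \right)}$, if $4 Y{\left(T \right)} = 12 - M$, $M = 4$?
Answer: $-307$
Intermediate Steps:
$Y{\left(T \right)} = 2$ ($Y{\left(T \right)} = \frac{12 - 4}{4} = \frac{1}{4} \cdot 8 = 2$)
$-309 + Y{\left(-19 \right)} = -309 + 2 = -307$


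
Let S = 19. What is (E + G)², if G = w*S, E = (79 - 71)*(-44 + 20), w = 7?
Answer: 3481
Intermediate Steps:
E = -192 (E = 8*(-24) = -192)
G = 133 (G = 7*19 = 133)
(E + G)² = (-192 + 133)² = (-59)² = 3481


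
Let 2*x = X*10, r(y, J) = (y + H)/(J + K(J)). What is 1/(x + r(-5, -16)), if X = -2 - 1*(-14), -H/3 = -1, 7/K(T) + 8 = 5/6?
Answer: 365/21943 ≈ 0.016634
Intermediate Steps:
K(T) = -42/43 (K(T) = 7/(-8 + 5/6) = 7/(-8 + 5*(⅙)) = 7/(-8 + ⅚) = 7/(-43/6) = 7*(-6/43) = -42/43)
H = 3 (H = -3*(-1) = 3)
r(y, J) = (3 + y)/(-42/43 + J) (r(y, J) = (y + 3)/(J - 42/43) = (3 + y)/(-42/43 + J))
X = 12 (X = -2 + 14 = 12)
x = 60 (x = (12*10)/2 = (½)*120 = 60)
1/(x + r(-5, -16)) = 1/(60 + 43*(3 - 5)/(-42 + 43*(-16))) = 1/(60 + 43*(-2)/(-42 - 688)) = 1/(60 + 43*(-2)/(-730)) = 1/(60 + 43*(-1/730)*(-2)) = 1/(60 + 43/365) = 1/(21943/365) = 365/21943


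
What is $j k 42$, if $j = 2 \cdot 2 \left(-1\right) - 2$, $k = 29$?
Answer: $-7308$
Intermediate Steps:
$j = -6$ ($j = 4 \left(-1\right) - 2 = -4 - 2 = -6$)
$j k 42 = \left(-6\right) 29 \cdot 42 = \left(-174\right) 42 = -7308$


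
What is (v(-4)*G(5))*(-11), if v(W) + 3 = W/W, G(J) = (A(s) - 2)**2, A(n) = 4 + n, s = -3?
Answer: 22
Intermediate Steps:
G(J) = 1 (G(J) = ((4 - 3) - 2)**2 = (1 - 2)**2 = (-1)**2 = 1)
v(W) = -2 (v(W) = -3 + W/W = -3 + 1 = -2)
(v(-4)*G(5))*(-11) = -2*1*(-11) = -2*(-11) = 22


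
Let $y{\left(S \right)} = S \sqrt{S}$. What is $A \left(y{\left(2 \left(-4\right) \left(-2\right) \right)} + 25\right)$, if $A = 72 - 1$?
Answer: $6319$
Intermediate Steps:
$y{\left(S \right)} = S^{\frac{3}{2}}$
$A = 71$ ($A = 72 - 1 = 71$)
$A \left(y{\left(2 \left(-4\right) \left(-2\right) \right)} + 25\right) = 71 \left(\left(2 \left(-4\right) \left(-2\right)\right)^{\frac{3}{2}} + 25\right) = 71 \left(\left(\left(-8\right) \left(-2\right)\right)^{\frac{3}{2}} + 25\right) = 71 \left(16^{\frac{3}{2}} + 25\right) = 71 \left(64 + 25\right) = 71 \cdot 89 = 6319$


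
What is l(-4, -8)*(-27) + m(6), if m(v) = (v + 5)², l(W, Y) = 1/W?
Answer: 511/4 ≈ 127.75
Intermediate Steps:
m(v) = (5 + v)²
l(-4, -8)*(-27) + m(6) = -27/(-4) + (5 + 6)² = -¼*(-27) + 11² = 27/4 + 121 = 511/4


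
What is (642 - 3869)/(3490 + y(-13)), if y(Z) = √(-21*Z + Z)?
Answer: -1126223/1217984 + 3227*√65/6089920 ≈ -0.92039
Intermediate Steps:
y(Z) = 2*√5*√(-Z) (y(Z) = √(-20*Z) = 2*√5*√(-Z))
(642 - 3869)/(3490 + y(-13)) = (642 - 3869)/(3490 + 2*√5*√(-1*(-13))) = -3227/(3490 + 2*√5*√13) = -3227/(3490 + 2*√65)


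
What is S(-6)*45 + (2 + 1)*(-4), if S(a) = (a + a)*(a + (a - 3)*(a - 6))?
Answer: -55092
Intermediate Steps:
S(a) = 2*a*(a + (-6 + a)*(-3 + a)) (S(a) = (2*a)*(a + (-3 + a)*(-6 + a)) = (2*a)*(a + (-6 + a)*(-3 + a)) = 2*a*(a + (-6 + a)*(-3 + a)))
S(-6)*45 + (2 + 1)*(-4) = (2*(-6)*(18 + (-6)² - 8*(-6)))*45 + (2 + 1)*(-4) = (2*(-6)*(18 + 36 + 48))*45 + 3*(-4) = (2*(-6)*102)*45 - 12 = -1224*45 - 12 = -55080 - 12 = -55092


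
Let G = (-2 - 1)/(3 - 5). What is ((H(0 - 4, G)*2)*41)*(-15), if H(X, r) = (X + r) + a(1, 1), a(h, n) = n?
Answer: 1845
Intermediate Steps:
G = 3/2 (G = -3/(-2) = -3*(-½) = 3/2 ≈ 1.5000)
H(X, r) = 1 + X + r (H(X, r) = (X + r) + 1 = 1 + X + r)
((H(0 - 4, G)*2)*41)*(-15) = (((1 + (0 - 4) + 3/2)*2)*41)*(-15) = (((1 - 4 + 3/2)*2)*41)*(-15) = (-3/2*2*41)*(-15) = -3*41*(-15) = -123*(-15) = 1845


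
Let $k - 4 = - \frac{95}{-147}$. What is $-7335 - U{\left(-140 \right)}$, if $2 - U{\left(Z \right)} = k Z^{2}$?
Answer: $\frac{251189}{3} \approx 83730.0$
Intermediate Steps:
$k = \frac{683}{147}$ ($k = 4 - \frac{95}{-147} = 4 - - \frac{95}{147} = 4 + \frac{95}{147} = \frac{683}{147} \approx 4.6463$)
$U{\left(Z \right)} = 2 - \frac{683 Z^{2}}{147}$
$-7335 - U{\left(-140 \right)} = -7335 - \left(2 - \frac{683 \left(-140\right)^{2}}{147}\right) = -7335 - \left(2 - \frac{273200}{3}\right) = -7335 - - \frac{273194}{3} = -7335 + \frac{273194}{3} = \frac{251189}{3}$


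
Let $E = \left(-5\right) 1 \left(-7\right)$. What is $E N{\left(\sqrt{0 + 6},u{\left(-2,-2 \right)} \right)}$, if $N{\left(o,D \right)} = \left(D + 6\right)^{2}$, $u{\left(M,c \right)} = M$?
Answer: $560$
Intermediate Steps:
$E = 35$ ($E = \left(-5\right) \left(-7\right) = 35$)
$N{\left(o,D \right)} = \left(6 + D\right)^{2}$
$E N{\left(\sqrt{0 + 6},u{\left(-2,-2 \right)} \right)} = 35 \left(6 - 2\right)^{2} = 35 \cdot 4^{2} = 35 \cdot 16 = 560$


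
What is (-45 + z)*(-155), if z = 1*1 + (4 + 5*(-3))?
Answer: 8525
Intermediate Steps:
z = -10 (z = 1 + (4 - 15) = 1 - 11 = -10)
(-45 + z)*(-155) = (-45 - 10)*(-155) = -55*(-155) = 8525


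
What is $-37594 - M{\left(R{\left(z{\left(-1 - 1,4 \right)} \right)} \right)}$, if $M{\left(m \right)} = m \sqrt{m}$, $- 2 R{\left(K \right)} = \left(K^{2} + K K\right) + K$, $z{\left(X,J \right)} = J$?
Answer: $-37594 + 54 i \sqrt{2} \approx -37594.0 + 76.368 i$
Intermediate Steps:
$R{\left(K \right)} = - K^{2} - \frac{K}{2}$ ($R{\left(K \right)} = - \frac{\left(K^{2} + K K\right) + K}{2} = - \frac{\left(K^{2} + K^{2}\right) + K}{2} = - \frac{2 K^{2} + K}{2} = - \frac{K + 2 K^{2}}{2} = - K^{2} - \frac{K}{2}$)
$M{\left(m \right)} = m^{\frac{3}{2}}$
$-37594 - M{\left(R{\left(z{\left(-1 - 1,4 \right)} \right)} \right)} = -37594 - \left(\left(-1\right) 4 \left(\frac{1}{2} + 4\right)\right)^{\frac{3}{2}} = -37594 - \left(\left(-1\right) 4 \cdot \frac{9}{2}\right)^{\frac{3}{2}} = -37594 - \left(-18\right)^{\frac{3}{2}} = -37594 - - 54 i \sqrt{2} = -37594 + 54 i \sqrt{2}$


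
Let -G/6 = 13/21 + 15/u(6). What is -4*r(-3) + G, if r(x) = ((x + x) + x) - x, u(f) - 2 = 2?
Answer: -31/14 ≈ -2.2143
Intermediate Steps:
u(f) = 4 (u(f) = 2 + 2 = 4)
r(x) = 2*x (r(x) = (2*x + x) - x = 3*x - x = 2*x)
G = -367/14 (G = -6*(13/21 + 15/4) = -6*367/84 = -367/14 ≈ -26.214)
-4*r(-3) + G = -8*(-3) - 367/14 = -4*(-6) - 367/14 = 24 - 367/14 = -31/14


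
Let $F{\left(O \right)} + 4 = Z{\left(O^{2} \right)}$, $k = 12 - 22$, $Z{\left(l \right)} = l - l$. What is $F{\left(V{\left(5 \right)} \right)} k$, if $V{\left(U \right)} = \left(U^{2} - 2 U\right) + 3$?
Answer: $40$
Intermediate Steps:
$V{\left(U \right)} = 3 + U^{2} - 2 U$
$Z{\left(l \right)} = 0$
$k = -10$
$F{\left(O \right)} = -4$ ($F{\left(O \right)} = -4 + 0 = -4$)
$F{\left(V{\left(5 \right)} \right)} k = \left(-4\right) \left(-10\right) = 40$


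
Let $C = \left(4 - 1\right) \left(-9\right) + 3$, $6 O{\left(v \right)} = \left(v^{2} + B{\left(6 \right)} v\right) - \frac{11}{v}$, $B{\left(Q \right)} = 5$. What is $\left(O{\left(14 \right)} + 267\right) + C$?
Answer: $\frac{24125}{84} \approx 287.2$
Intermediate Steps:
$O{\left(v \right)} = - \frac{11}{6 v} + \frac{v^{2}}{6} + \frac{5 v}{6}$ ($O{\left(v \right)} = \frac{\left(v^{2} + 5 v\right) - \frac{11}{v}}{6} = \frac{v^{2} - \frac{11}{v} + 5 v}{6} = - \frac{11}{6 v} + \frac{v^{2}}{6} + \frac{5 v}{6}$)
$C = -24$ ($C = 3 \left(-9\right) + 3 = -27 + 3 = -24$)
$\left(O{\left(14 \right)} + 267\right) + C = \left(\frac{-11 + 14^{2} \left(5 + 14\right)}{6 \cdot 14} + 267\right) - 24 = \left(\frac{1}{6} \cdot \frac{1}{14} \left(-11 + 196 \cdot 19\right) + 267\right) - 24 = \left(\frac{1}{6} \cdot \frac{1}{14} \left(-11 + 3724\right) + 267\right) - 24 = \left(\frac{1}{6} \cdot \frac{1}{14} \cdot 3713 + 267\right) - 24 = \left(\frac{3713}{84} + 267\right) - 24 = \frac{26141}{84} - 24 = \frac{24125}{84}$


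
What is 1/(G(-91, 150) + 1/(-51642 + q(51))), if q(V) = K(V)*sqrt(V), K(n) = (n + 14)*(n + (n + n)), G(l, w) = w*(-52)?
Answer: -18541833214158/144626298667624799 - 9945*sqrt(51)/144626298667624799 ≈ -0.00012821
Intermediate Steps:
G(l, w) = -52*w
K(n) = 3*n*(14 + n) (K(n) = (14 + n)*(n + 2*n) = (14 + n)*(3*n) = 3*n*(14 + n))
q(V) = 3*V**(3/2)*(14 + V) (q(V) = (3*V*(14 + V))*sqrt(V) = 3*V**(3/2)*(14 + V))
1/(G(-91, 150) + 1/(-51642 + q(51))) = 1/(-52*150 + 1/(-51642 + 3*51**(3/2)*(14 + 51))) = 1/(-7800 + 1/(-51642 + 3*(51*sqrt(51))*65)) = 1/(-7800 + 1/(-51642 + 9945*sqrt(51)))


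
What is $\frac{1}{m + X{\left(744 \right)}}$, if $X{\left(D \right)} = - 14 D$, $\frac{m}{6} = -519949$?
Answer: $- \frac{1}{3130110} \approx -3.1948 \cdot 10^{-7}$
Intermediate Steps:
$m = -3119694$ ($m = 6 \left(-519949\right) = -3119694$)
$\frac{1}{m + X{\left(744 \right)}} = \frac{1}{-3119694 - 10416} = \frac{1}{-3130110} = - \frac{1}{3130110}$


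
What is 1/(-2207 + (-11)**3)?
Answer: -1/3538 ≈ -0.00028265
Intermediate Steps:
1/(-2207 + (-11)**3) = 1/(-2207 - 1331) = 1/(-3538) = -1/3538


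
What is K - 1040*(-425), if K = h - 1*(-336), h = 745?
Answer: 443081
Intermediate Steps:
K = 1081 (K = 745 - 1*(-336) = 745 + 336 = 1081)
K - 1040*(-425) = 1081 - 1040*(-425) = 1081 + 442000 = 443081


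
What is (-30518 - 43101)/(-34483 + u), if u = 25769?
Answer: 73619/8714 ≈ 8.4484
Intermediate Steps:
(-30518 - 43101)/(-34483 + u) = (-30518 - 43101)/(-34483 + 25769) = -73619/(-8714) = -73619*(-1/8714) = 73619/8714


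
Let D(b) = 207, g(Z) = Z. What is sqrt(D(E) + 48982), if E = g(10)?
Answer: sqrt(49189) ≈ 221.79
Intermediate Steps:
E = 10
sqrt(D(E) + 48982) = sqrt(207 + 48982) = sqrt(49189)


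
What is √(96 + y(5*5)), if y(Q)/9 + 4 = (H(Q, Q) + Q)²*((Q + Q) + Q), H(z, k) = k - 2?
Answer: 322*√15 ≈ 1247.1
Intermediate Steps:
H(z, k) = -2 + k
y(Q) = -36 + 27*Q*(-2 + 2*Q)² (y(Q) = -36 + 9*(((-2 + Q) + Q)²*((Q + Q) + Q)) = -36 + 9*((-2 + 2*Q)²*(2*Q + Q)) = -36 + 9*((-2 + 2*Q)²*(3*Q)) = -36 + 9*(3*Q*(-2 + 2*Q)²) = -36 + 27*Q*(-2 + 2*Q)²)
√(96 + y(5*5)) = √(96 + (-36 + 108*(5*5)*(-1 + 5*5)²)) = √(96 + (-36 + 108*25*(-1 + 25)²)) = √(96 + (-36 + 108*25*24²)) = √(96 + (-36 + 108*25*576)) = √(96 + (-36 + 1555200)) = √(96 + 1555164) = √1555260 = 322*√15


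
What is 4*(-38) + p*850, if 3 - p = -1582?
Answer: 1347098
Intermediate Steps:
p = 1585 (p = 3 - 1*(-1582) = 3 + 1582 = 1585)
4*(-38) + p*850 = 4*(-38) + 1585*850 = -152 + 1347250 = 1347098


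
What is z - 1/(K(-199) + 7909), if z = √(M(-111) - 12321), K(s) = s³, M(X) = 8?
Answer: 1/7872690 + I*√12313 ≈ 1.2702e-7 + 110.96*I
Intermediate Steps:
z = I*√12313 (z = √(8 - 12321) = √(-12313) = I*√12313 ≈ 110.96*I)
z - 1/(K(-199) + 7909) = I*√12313 - 1/((-199)³ + 7909) = I*√12313 - 1/(-7880599 + 7909) = I*√12313 - 1/(-7872690) = I*√12313 - 1*(-1/7872690) = I*√12313 + 1/7872690 = 1/7872690 + I*√12313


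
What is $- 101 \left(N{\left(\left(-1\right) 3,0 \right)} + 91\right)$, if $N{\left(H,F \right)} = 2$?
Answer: $-9393$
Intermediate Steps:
$- 101 \left(N{\left(\left(-1\right) 3,0 \right)} + 91\right) = - 101 \left(2 + 91\right) = \left(-101\right) 93 = -9393$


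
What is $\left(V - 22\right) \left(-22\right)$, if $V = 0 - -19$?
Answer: $66$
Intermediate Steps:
$V = 19$ ($V = 0 + 19 = 19$)
$\left(V - 22\right) \left(-22\right) = \left(19 - 22\right) \left(-22\right) = \left(-3\right) \left(-22\right) = 66$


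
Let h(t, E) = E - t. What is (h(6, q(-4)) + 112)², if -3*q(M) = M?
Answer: 103684/9 ≈ 11520.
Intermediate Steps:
q(M) = -M/3
(h(6, q(-4)) + 112)² = ((-⅓*(-4) - 1*6) + 112)² = ((4/3 - 6) + 112)² = (-14/3 + 112)² = (322/3)² = 103684/9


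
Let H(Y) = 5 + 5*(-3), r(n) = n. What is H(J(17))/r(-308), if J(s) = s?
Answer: 5/154 ≈ 0.032468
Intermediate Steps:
H(Y) = -10 (H(Y) = 5 - 15 = -10)
H(J(17))/r(-308) = -10/(-308) = -10*(-1/308) = 5/154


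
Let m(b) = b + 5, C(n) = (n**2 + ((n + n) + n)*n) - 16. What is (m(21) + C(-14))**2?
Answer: 630436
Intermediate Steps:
C(n) = -16 + 4*n**2 (C(n) = (n**2 + (2*n + n)*n) - 16 = (n**2 + (3*n)*n) - 16 = (n**2 + 3*n**2) - 16 = 4*n**2 - 16 = -16 + 4*n**2)
m(b) = 5 + b
(m(21) + C(-14))**2 = ((5 + 21) + (-16 + 4*(-14)**2))**2 = (26 + (-16 + 4*196))**2 = (26 + (-16 + 784))**2 = (26 + 768)**2 = 794**2 = 630436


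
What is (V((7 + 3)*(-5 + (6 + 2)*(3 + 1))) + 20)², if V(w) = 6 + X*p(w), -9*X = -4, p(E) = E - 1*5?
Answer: 1674436/81 ≈ 20672.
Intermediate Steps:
p(E) = -5 + E (p(E) = E - 5 = -5 + E)
X = 4/9 (X = -⅑*(-4) = 4/9 ≈ 0.44444)
V(w) = 34/9 + 4*w/9 (V(w) = 6 + 4*(-5 + w)/9 = 6 + (-20/9 + 4*w/9) = 34/9 + 4*w/9)
(V((7 + 3)*(-5 + (6 + 2)*(3 + 1))) + 20)² = ((34/9 + 4*((7 + 3)*(-5 + (6 + 2)*(3 + 1)))/9) + 20)² = ((34/9 + 4*(10*(-5 + 8*4))/9) + 20)² = ((34/9 + 4*(10*(-5 + 32))/9) + 20)² = ((34/9 + 4*(10*27)/9) + 20)² = ((34/9 + (4/9)*270) + 20)² = ((34/9 + 120) + 20)² = (1114/9 + 20)² = (1294/9)² = 1674436/81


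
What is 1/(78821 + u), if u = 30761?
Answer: 1/109582 ≈ 9.1256e-6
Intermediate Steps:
1/(78821 + u) = 1/(78821 + 30761) = 1/109582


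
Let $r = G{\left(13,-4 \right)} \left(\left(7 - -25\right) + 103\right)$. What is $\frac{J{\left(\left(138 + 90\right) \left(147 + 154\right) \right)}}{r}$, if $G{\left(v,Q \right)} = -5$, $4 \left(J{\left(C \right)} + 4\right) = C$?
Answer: $- \frac{17153}{675} \approx -25.412$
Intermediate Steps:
$J{\left(C \right)} = -4 + \frac{C}{4}$
$r = -675$ ($r = - 5 \left(\left(7 - -25\right) + 103\right) = - 5 \left(\left(7 + 25\right) + 103\right) = - 5 \left(32 + 103\right) = \left(-5\right) 135 = -675$)
$\frac{J{\left(\left(138 + 90\right) \left(147 + 154\right) \right)}}{r} = \frac{-4 + \frac{\left(138 + 90\right) \left(147 + 154\right)}{4}}{-675} = \left(-4 + \frac{228 \cdot 301}{4}\right) \left(- \frac{1}{675}\right) = \left(-4 + \frac{1}{4} \cdot 68628\right) \left(- \frac{1}{675}\right) = \left(-4 + 17157\right) \left(- \frac{1}{675}\right) = 17153 \left(- \frac{1}{675}\right) = - \frac{17153}{675}$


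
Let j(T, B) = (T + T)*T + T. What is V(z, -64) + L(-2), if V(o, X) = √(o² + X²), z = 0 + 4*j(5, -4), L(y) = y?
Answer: -2 + 4*√3281 ≈ 227.12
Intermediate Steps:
j(T, B) = T + 2*T² (j(T, B) = (2*T)*T + T = 2*T² + T = T + 2*T²)
z = 220 (z = 0 + 4*(5*(1 + 2*5)) = 0 + 4*(5*(1 + 10)) = 0 + 4*(5*11) = 0 + 4*55 = 0 + 220 = 220)
V(o, X) = √(X² + o²)
V(z, -64) + L(-2) = √((-64)² + 220²) - 2 = √(4096 + 48400) - 2 = √52496 - 2 = 4*√3281 - 2 = -2 + 4*√3281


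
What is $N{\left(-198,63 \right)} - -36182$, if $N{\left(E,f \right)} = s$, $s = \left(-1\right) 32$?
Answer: $36150$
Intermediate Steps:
$s = -32$
$N{\left(E,f \right)} = -32$
$N{\left(-198,63 \right)} - -36182 = -32 - -36182 = -32 + 36182 = 36150$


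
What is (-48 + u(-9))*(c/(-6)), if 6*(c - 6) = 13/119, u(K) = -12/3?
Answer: 55861/1071 ≈ 52.158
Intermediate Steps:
u(K) = -4 (u(K) = -12*⅓ = -4)
c = 4297/714 (c = 6 + (13/119)/6 = 6 + (13*(1/119))/6 = 6 + (⅙)*(13/119) = 6 + 13/714 = 4297/714 ≈ 6.0182)
(-48 + u(-9))*(c/(-6)) = (-48 - 4)*((4297/714)/(-6)) = -111722*(-1)/(357*6) = -52*(-4297/4284) = 55861/1071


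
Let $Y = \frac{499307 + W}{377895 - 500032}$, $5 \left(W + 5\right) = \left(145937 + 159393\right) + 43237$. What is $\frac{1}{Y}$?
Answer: $- \frac{610685}{2845077} \approx -0.21465$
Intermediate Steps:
$W = \frac{348542}{5}$ ($W = -5 + \frac{\left(145937 + 159393\right) + 43237}{5} = -5 + \frac{305330 + 43237}{5} = -5 + \frac{1}{5} \cdot 348567 = -5 + \frac{348567}{5} = \frac{348542}{5} \approx 69708.0$)
$Y = - \frac{2845077}{610685}$ ($Y = \frac{499307 + \frac{348542}{5}}{377895 - 500032} = \frac{2845077}{5 \left(-122137\right)} = \frac{2845077}{5} \left(- \frac{1}{122137}\right) = - \frac{2845077}{610685} \approx -4.6588$)
$\frac{1}{Y} = \frac{1}{- \frac{2845077}{610685}} = - \frac{610685}{2845077}$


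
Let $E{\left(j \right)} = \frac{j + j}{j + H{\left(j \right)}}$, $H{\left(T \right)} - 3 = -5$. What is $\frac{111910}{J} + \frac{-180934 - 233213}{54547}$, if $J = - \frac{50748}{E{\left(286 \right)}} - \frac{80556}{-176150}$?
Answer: $- \frac{8011816959019312}{665762871165087} \approx -12.034$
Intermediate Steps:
$H{\left(T \right)} = -2$ ($H{\left(T \right)} = 3 - 5 = -2$)
$E{\left(j \right)} = \frac{2 j}{-2 + j}$ ($E{\left(j \right)} = \frac{j + j}{j - 2} = \frac{2 j}{-2 + j}$)
$J = - \frac{24410613642}{968825}$ ($J = - \frac{50748}{2 \cdot 286 \frac{1}{-2 + 286}} - \frac{80556}{-176150} = - \frac{50748}{2 \cdot 286 \cdot \frac{1}{284}} - - \frac{40278}{88075} = - \frac{50748}{2 \cdot 286 \cdot \frac{1}{284}} + \frac{40278}{88075} = - \frac{50748}{\frac{143}{71}} + \frac{40278}{88075} = \left(-50748\right) \frac{71}{143} + \frac{40278}{88075} = - \frac{3603108}{143} + \frac{40278}{88075} = - \frac{24410613642}{968825} \approx -25196.0$)
$\frac{111910}{J} + \frac{-180934 - 233213}{54547} = \frac{111910}{- \frac{24410613642}{968825}} + \frac{-180934 - 233213}{54547} = 111910 \left(- \frac{968825}{24410613642}\right) + \left(-180934 - 233213\right) \frac{1}{54547} = - \frac{54210602875}{12205306821} - \frac{414147}{54547} = - \frac{8011816959019312}{665762871165087}$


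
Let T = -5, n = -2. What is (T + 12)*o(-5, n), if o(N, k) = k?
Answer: -14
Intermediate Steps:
(T + 12)*o(-5, n) = (-5 + 12)*(-2) = 7*(-2) = -14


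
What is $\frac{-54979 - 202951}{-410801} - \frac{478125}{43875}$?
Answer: $- \frac{164531155}{16021239} \approx -10.27$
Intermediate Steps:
$\frac{-54979 - 202951}{-410801} - \frac{478125}{43875} = \left(-257930\right) \left(- \frac{1}{410801}\right) - \frac{425}{39} = \frac{257930}{410801} - \frac{425}{39} = - \frac{164531155}{16021239}$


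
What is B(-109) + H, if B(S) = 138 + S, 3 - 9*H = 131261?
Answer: -130997/9 ≈ -14555.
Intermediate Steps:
H = -131258/9 (H = 1/3 - 1/9*131261 = 1/3 - 131261/9 = -131258/9 ≈ -14584.)
B(-109) + H = (138 - 109) - 131258/9 = 29 - 131258/9 = -130997/9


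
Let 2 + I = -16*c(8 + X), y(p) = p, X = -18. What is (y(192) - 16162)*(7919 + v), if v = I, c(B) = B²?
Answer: -100882490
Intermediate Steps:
I = -1602 (I = -2 - 16*(8 - 18)² = -2 - 16*(-10)² = -2 - 16*100 = -2 - 1600 = -1602)
v = -1602
(y(192) - 16162)*(7919 + v) = (192 - 16162)*(7919 - 1602) = -15970*6317 = -100882490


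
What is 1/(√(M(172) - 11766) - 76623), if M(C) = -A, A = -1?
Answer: -76623/5871095894 - I*√11765/5871095894 ≈ -1.3051e-5 - 1.8475e-8*I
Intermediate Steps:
M(C) = 1 (M(C) = -1*(-1) = 1)
1/(√(M(172) - 11766) - 76623) = 1/(√(1 - 11766) - 76623) = 1/(√(-11765) - 76623) = 1/(I*√11765 - 76623) = 1/(-76623 + I*√11765)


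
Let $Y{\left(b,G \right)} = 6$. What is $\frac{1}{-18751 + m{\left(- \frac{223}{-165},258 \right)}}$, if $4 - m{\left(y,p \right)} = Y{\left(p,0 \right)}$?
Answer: $- \frac{1}{18753} \approx -5.3325 \cdot 10^{-5}$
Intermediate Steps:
$m{\left(y,p \right)} = -2$ ($m{\left(y,p \right)} = 4 - 6 = -2$)
$\frac{1}{-18751 + m{\left(- \frac{223}{-165},258 \right)}} = \frac{1}{-18751 - 2} = \frac{1}{-18753} = - \frac{1}{18753}$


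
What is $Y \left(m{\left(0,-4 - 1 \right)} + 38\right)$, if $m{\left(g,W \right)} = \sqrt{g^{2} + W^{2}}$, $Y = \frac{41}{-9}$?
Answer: $- \frac{1763}{9} \approx -195.89$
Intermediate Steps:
$Y = - \frac{41}{9}$ ($Y = 41 \left(- \frac{1}{9}\right) = - \frac{41}{9} \approx -4.5556$)
$m{\left(g,W \right)} = \sqrt{W^{2} + g^{2}}$
$Y \left(m{\left(0,-4 - 1 \right)} + 38\right) = - \frac{41 \left(\sqrt{\left(-4 - 1\right)^{2} + 0^{2}} + 38\right)}{9} = - \frac{41 \left(\sqrt{\left(-4 - 1\right)^{2} + 0} + 38\right)}{9} = - \frac{41 \left(\sqrt{\left(-5\right)^{2} + 0} + 38\right)}{9} = - \frac{41 \left(\sqrt{25 + 0} + 38\right)}{9} = - \frac{41 \left(\sqrt{25} + 38\right)}{9} = - \frac{41 \left(5 + 38\right)}{9} = \left(- \frac{41}{9}\right) 43 = - \frac{1763}{9}$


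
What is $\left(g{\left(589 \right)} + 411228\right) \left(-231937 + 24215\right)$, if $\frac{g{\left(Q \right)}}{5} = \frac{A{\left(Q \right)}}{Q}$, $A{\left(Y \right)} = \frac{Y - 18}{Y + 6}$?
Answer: $- \frac{5987250622067318}{70091} \approx -8.5421 \cdot 10^{10}$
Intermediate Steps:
$A{\left(Y \right)} = \frac{-18 + Y}{6 + Y}$
$g{\left(Q \right)} = \frac{5 \left(-18 + Q\right)}{Q \left(6 + Q\right)}$ ($g{\left(Q \right)} = 5 \frac{\frac{1}{6 + Q} \left(-18 + Q\right)}{Q} = 5 \frac{-18 + Q}{Q \left(6 + Q\right)} = \frac{5 \left(-18 + Q\right)}{Q \left(6 + Q\right)}$)
$\left(g{\left(589 \right)} + 411228\right) \left(-231937 + 24215\right) = \left(\frac{5 \left(-18 + 589\right)}{589 \left(6 + 589\right)} + 411228\right) \left(-231937 + 24215\right) = \left(5 \cdot \frac{1}{589} \cdot \frac{1}{595} \cdot 571 + 411228\right) \left(-207722\right) = \left(\frac{571}{70091} + 411228\right) \left(-207722\right) = \frac{28823382319}{70091} \left(-207722\right) = - \frac{5987250622067318}{70091}$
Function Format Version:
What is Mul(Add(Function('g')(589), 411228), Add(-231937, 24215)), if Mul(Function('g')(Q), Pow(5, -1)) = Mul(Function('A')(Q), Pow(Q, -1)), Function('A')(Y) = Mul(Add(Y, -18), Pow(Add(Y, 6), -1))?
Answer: Rational(-5987250622067318, 70091) ≈ -8.5421e+10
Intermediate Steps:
Function('A')(Y) = Mul(Pow(Add(6, Y), -1), Add(-18, Y)) (Function('A')(Y) = Mul(Add(-18, Y), Pow(Add(6, Y), -1)) = Mul(Pow(Add(6, Y), -1), Add(-18, Y)))
Function('g')(Q) = Mul(5, Pow(Q, -1), Pow(Add(6, Q), -1), Add(-18, Q)) (Function('g')(Q) = Mul(5, Mul(Mul(Pow(Add(6, Q), -1), Add(-18, Q)), Pow(Q, -1))) = Mul(5, Mul(Pow(Q, -1), Pow(Add(6, Q), -1), Add(-18, Q))) = Mul(5, Pow(Q, -1), Pow(Add(6, Q), -1), Add(-18, Q)))
Mul(Add(Function('g')(589), 411228), Add(-231937, 24215)) = Mul(Add(Mul(5, Pow(589, -1), Pow(Add(6, 589), -1), Add(-18, 589)), 411228), Add(-231937, 24215)) = Mul(Add(Mul(5, Rational(1, 589), Pow(595, -1), 571), 411228), -207722) = Mul(Add(Mul(5, Rational(1, 589), Rational(1, 595), 571), 411228), -207722) = Mul(Add(Rational(571, 70091), 411228), -207722) = Mul(Rational(28823382319, 70091), -207722) = Rational(-5987250622067318, 70091)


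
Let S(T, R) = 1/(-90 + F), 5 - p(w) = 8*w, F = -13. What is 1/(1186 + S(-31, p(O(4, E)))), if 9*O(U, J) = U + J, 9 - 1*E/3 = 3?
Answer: 103/122157 ≈ 0.00084318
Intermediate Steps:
E = 18 (E = 27 - 3*3 = 27 - 9 = 18)
O(U, J) = J/9 + U/9 (O(U, J) = (U + J)/9 = (J + U)/9 = J/9 + U/9)
p(w) = 5 - 8*w
S(T, R) = -1/103 (S(T, R) = 1/(-90 - 13) = 1/(-103) = -1/103)
1/(1186 + S(-31, p(O(4, E)))) = 1/(1186 - 1/103) = 1/(122157/103) = 103/122157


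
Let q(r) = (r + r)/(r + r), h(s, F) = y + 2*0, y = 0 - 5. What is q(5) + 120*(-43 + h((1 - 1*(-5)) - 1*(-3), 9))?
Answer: -5759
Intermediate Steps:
y = -5
h(s, F) = -5 (h(s, F) = -5 + 2*0 = -5 + 0 = -5)
q(r) = 1 (q(r) = (2*r)/((2*r)) = (2*r)*(1/(2*r)) = 1)
q(5) + 120*(-43 + h((1 - 1*(-5)) - 1*(-3), 9)) = 1 + 120*(-43 - 5) = 1 + 120*(-48) = 1 - 5760 = -5759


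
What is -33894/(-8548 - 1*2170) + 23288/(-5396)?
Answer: -117445/101821 ≈ -1.1534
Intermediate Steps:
-33894/(-8548 - 1*2170) + 23288/(-5396) = -33894/(-8548 - 2170) + 23288*(-1/5396) = -33894/(-10718) - 82/19 = -33894*(-1/10718) - 82/19 = 16947/5359 - 82/19 = -117445/101821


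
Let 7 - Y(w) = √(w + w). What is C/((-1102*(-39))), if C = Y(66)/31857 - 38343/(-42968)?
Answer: 224059/10788491376 - √33/684575073 ≈ 2.0760e-5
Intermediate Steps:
Y(w) = 7 - √2*√w (Y(w) = 7 - √(w + w) = 7 - √(2*w) = 7 - √2*√w)
C = 4257121/4769448 - 2*√33/31857 (C = (7 - √2*√66)/31857 - 38343/(-42968) = (7 - 2*√33)*(1/31857) - 38343*(-1/42968) = (1/4551 - 2*√33/31857) + 38343/42968 = 4257121/4769448 - 2*√33/31857 ≈ 0.89222)
C/((-1102*(-39))) = (4257121/4769448 - 2*√33/31857)/((-1102*(-39))) = (4257121/4769448 - 2*√33/31857)/42978 = (4257121/4769448 - 2*√33/31857)*(1/42978) = 224059/10788491376 - √33/684575073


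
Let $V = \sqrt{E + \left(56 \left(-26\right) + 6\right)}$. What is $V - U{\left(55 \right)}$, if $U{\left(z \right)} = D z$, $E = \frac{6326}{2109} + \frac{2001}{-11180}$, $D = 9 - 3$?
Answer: $-330 + \frac{i \sqrt{201140332398376995}}{11789310} \approx -330.0 + 38.042 i$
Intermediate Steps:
$D = 6$ ($D = 9 - 3 = 6$)
$E = \frac{66504571}{23578620}$ ($E = 6326 \cdot \frac{1}{2109} + 2001 \left(- \frac{1}{11180}\right) = \frac{6326}{2109} - \frac{2001}{11180} = \frac{66504571}{23578620} \approx 2.8205$)
$U{\left(z \right)} = 6 z$
$V = \frac{i \sqrt{201140332398376995}}{11789310}$ ($V = \sqrt{\frac{66504571}{23578620} + \left(56 \left(-26\right) + 6\right)} = \sqrt{\frac{66504571}{23578620} + \left(-1456 + 6\right)} = \sqrt{\frac{66504571}{23578620} - 1450} = \sqrt{- \frac{34122494429}{23578620}} = \frac{i \sqrt{201140332398376995}}{11789310} \approx 38.042 i$)
$V - U{\left(55 \right)} = \frac{i \sqrt{201140332398376995}}{11789310} - 6 \cdot 55 = \frac{i \sqrt{201140332398376995}}{11789310} - 330 = -330 + \frac{i \sqrt{201140332398376995}}{11789310}$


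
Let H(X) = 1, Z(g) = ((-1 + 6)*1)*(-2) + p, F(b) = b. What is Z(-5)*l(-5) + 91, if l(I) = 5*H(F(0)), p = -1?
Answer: 36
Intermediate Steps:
Z(g) = -11 (Z(g) = ((-1 + 6)*1)*(-2) - 1 = (5*1)*(-2) - 1 = 5*(-2) - 1 = -10 - 1 = -11)
l(I) = 5 (l(I) = 5*1 = 5)
Z(-5)*l(-5) + 91 = -11*5 + 91 = -55 + 91 = 36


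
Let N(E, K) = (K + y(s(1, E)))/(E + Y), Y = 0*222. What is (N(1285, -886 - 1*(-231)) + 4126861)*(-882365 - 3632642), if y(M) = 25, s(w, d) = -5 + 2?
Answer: -4788630650987057/257 ≈ -1.8633e+13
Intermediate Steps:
s(w, d) = -3
Y = 0
N(E, K) = (25 + K)/E (N(E, K) = (K + 25)/(E + 0) = (25 + K)/E)
(N(1285, -886 - 1*(-231)) + 4126861)*(-882365 - 3632642) = ((25 + (-886 - 1*(-231)))/1285 + 4126861)*(-882365 - 3632642) = ((25 + (-886 + 231))/1285 + 4126861)*(-4515007) = ((25 - 655)/1285 + 4126861)*(-4515007) = ((1/1285)*(-630) + 4126861)*(-4515007) = (-126/257 + 4126861)*(-4515007) = (1060603151/257)*(-4515007) = -4788630650987057/257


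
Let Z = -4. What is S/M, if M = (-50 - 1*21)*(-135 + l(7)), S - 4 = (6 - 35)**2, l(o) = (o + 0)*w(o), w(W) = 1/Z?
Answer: 3380/38837 ≈ 0.087030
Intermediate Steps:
w(W) = -1/4 (w(W) = 1/(-4) = -1/4)
l(o) = -o/4 (l(o) = (o + 0)*(-1/4) = o*(-1/4) = -o/4)
S = 845 (S = 4 + (6 - 35)**2 = 4 + (-29)**2 = 4 + 841 = 845)
M = 38837/4 (M = (-50 - 1*21)*(-135 - 1/4*7) = (-50 - 21)*(-135 - 7/4) = -71*(-547/4) = 38837/4 ≈ 9709.3)
S/M = 845/(38837/4) = 845*(4/38837) = 3380/38837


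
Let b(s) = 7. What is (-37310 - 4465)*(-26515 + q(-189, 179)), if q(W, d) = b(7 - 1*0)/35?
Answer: 1107655770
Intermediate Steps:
q(W, d) = ⅕ (q(W, d) = 7/35 = 7*(1/35) = ⅕)
(-37310 - 4465)*(-26515 + q(-189, 179)) = (-37310 - 4465)*(-26515 + ⅕) = -41775*(-132574/5) = 1107655770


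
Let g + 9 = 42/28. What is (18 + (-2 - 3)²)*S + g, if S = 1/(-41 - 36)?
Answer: -1241/154 ≈ -8.0584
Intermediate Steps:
g = -15/2 (g = -9 + 42/28 = -9 + 42*(1/28) = -9 + 3/2 = -15/2 ≈ -7.5000)
S = -1/77 (S = 1/(-77) = -1/77 ≈ -0.012987)
(18 + (-2 - 3)²)*S + g = (18 + (-2 - 3)²)*(-1/77) - 15/2 = (18 + (-5)²)*(-1/77) - 15/2 = (18 + 25)*(-1/77) - 15/2 = 43*(-1/77) - 15/2 = -43/77 - 15/2 = -1241/154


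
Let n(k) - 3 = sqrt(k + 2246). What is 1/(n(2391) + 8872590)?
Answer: 8872593/78722906539012 - sqrt(4637)/78722906539012 ≈ 1.1271e-7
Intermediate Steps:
n(k) = 3 + sqrt(2246 + k) (n(k) = 3 + sqrt(k + 2246) = 3 + sqrt(2246 + k))
1/(n(2391) + 8872590) = 1/((3 + sqrt(2246 + 2391)) + 8872590) = 1/((3 + sqrt(4637)) + 8872590) = 1/(8872593 + sqrt(4637))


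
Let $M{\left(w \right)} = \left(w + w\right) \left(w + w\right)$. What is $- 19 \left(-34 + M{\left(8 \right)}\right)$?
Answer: $-4218$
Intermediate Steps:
$M{\left(w \right)} = 4 w^{2}$ ($M{\left(w \right)} = 2 w 2 w = 4 w^{2}$)
$- 19 \left(-34 + M{\left(8 \right)}\right) = - 19 \left(-34 + 4 \cdot 8^{2}\right) = - 19 \left(-34 + 4 \cdot 64\right) = - 19 \left(-34 + 256\right) = \left(-19\right) 222 = -4218$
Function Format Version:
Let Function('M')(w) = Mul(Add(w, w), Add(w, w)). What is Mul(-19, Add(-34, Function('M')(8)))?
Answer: -4218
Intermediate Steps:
Function('M')(w) = Mul(4, Pow(w, 2)) (Function('M')(w) = Mul(Mul(2, w), Mul(2, w)) = Mul(4, Pow(w, 2)))
Mul(-19, Add(-34, Function('M')(8))) = Mul(-19, Add(-34, Mul(4, Pow(8, 2)))) = Mul(-19, Add(-34, Mul(4, 64))) = Mul(-19, Add(-34, 256)) = Mul(-19, 222) = -4218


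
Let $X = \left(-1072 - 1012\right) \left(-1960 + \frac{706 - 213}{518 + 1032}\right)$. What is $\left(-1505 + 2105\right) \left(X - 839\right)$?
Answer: $\frac{75946369656}{31} \approx 2.4499 \cdot 10^{9}$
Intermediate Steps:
$X = \frac{3165082294}{775}$ ($X = - 2084 \left(-1960 + \frac{493}{1550}\right) = \left(-2084\right) \left(- \frac{3037507}{1550}\right) = \frac{3165082294}{775} \approx 4.084 \cdot 10^{6}$)
$\left(-1505 + 2105\right) \left(X - 839\right) = \left(-1505 + 2105\right) \left(\frac{3165082294}{775} - 839\right) = 600 \cdot \frac{3164432069}{775} = \frac{75946369656}{31}$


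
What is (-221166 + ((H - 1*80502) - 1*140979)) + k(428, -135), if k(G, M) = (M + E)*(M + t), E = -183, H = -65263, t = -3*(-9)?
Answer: -473566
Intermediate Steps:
t = 27
k(G, M) = (-183 + M)*(27 + M) (k(G, M) = (M - 183)*(M + 27) = (-183 + M)*(27 + M))
(-221166 + ((H - 1*80502) - 1*140979)) + k(428, -135) = (-221166 + ((-65263 - 1*80502) - 1*140979)) + (-4941 + (-135)² - 156*(-135)) = (-221166 + ((-65263 - 80502) - 140979)) + (-4941 + 18225 + 21060) = (-221166 + (-145765 - 140979)) + 34344 = (-221166 - 286744) + 34344 = -507910 + 34344 = -473566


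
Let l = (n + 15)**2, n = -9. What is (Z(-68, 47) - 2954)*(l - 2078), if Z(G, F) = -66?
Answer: 6166840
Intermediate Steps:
l = 36 (l = (-9 + 15)**2 = 6**2 = 36)
(Z(-68, 47) - 2954)*(l - 2078) = (-66 - 2954)*(36 - 2078) = -3020*(-2042) = 6166840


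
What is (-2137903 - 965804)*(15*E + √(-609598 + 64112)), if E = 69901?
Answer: -3254283345105 - 3103707*I*√545486 ≈ -3.2543e+12 - 2.2923e+9*I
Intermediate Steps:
(-2137903 - 965804)*(15*E + √(-609598 + 64112)) = (-2137903 - 965804)*(15*69901 + √(-609598 + 64112)) = -3103707*(1048515 + √(-545486)) = -3103707*(1048515 + I*√545486) = -3254283345105 - 3103707*I*√545486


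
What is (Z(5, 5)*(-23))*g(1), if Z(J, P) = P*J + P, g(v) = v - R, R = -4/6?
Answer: -1150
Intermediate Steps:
R = -2/3 (R = -4*1/6 = -2/3 ≈ -0.66667)
g(v) = 2/3 + v (g(v) = v - 1*(-2/3) = v + 2/3 = 2/3 + v)
Z(J, P) = P + J*P (Z(J, P) = J*P + P = P + J*P)
(Z(5, 5)*(-23))*g(1) = ((5*(1 + 5))*(-23))*(2/3 + 1) = ((5*6)*(-23))*(5/3) = (30*(-23))*(5/3) = -690*5/3 = -1150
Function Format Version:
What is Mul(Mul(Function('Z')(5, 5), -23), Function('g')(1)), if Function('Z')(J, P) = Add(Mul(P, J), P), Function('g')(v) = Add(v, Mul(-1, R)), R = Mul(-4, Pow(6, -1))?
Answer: -1150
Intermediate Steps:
R = Rational(-2, 3) (R = Mul(-4, Rational(1, 6)) = Rational(-2, 3) ≈ -0.66667)
Function('g')(v) = Add(Rational(2, 3), v) (Function('g')(v) = Add(v, Mul(-1, Rational(-2, 3))) = Add(v, Rational(2, 3)) = Add(Rational(2, 3), v))
Function('Z')(J, P) = Add(P, Mul(J, P)) (Function('Z')(J, P) = Add(Mul(J, P), P) = Add(P, Mul(J, P)))
Mul(Mul(Function('Z')(5, 5), -23), Function('g')(1)) = Mul(Mul(Mul(5, Add(1, 5)), -23), Add(Rational(2, 3), 1)) = Mul(Mul(Mul(5, 6), -23), Rational(5, 3)) = Mul(Mul(30, -23), Rational(5, 3)) = Mul(-690, Rational(5, 3)) = -1150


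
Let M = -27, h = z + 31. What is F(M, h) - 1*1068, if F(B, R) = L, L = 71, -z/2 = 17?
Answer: -997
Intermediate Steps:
z = -34 (z = -2*17 = -34)
h = -3 (h = -34 + 31 = -3)
F(B, R) = 71
F(M, h) - 1*1068 = 71 - 1*1068 = 71 - 1068 = -997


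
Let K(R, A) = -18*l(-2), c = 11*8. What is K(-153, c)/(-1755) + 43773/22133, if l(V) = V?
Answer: 8447203/4315935 ≈ 1.9572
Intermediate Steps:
c = 88
K(R, A) = 36 (K(R, A) = -18*(-2) = 36)
K(-153, c)/(-1755) + 43773/22133 = 36/(-1755) + 43773/22133 = 36*(-1/1755) + 43773*(1/22133) = -4/195 + 43773/22133 = 8447203/4315935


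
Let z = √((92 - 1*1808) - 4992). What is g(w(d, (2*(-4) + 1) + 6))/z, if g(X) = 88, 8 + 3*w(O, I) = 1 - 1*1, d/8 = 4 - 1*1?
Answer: -44*I*√1677/1677 ≈ -1.0744*I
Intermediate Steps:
d = 24 (d = 8*(4 - 1*1) = 8*(4 - 1) = 8*3 = 24)
w(O, I) = -8/3 (w(O, I) = -8/3 + (1 - 1*1)/3 = -8/3 + (1 - 1)/3 = -8/3 + (⅓)*0 = -8/3 + 0 = -8/3)
z = 2*I*√1677 (z = √((92 - 1808) - 4992) = √(-1716 - 4992) = √(-6708) = 2*I*√1677 ≈ 81.902*I)
g(w(d, (2*(-4) + 1) + 6))/z = 88/((2*I*√1677)) = 88*(-I*√1677/3354) = -44*I*√1677/1677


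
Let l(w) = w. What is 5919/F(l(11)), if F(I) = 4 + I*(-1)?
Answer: -5919/7 ≈ -845.57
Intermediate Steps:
F(I) = 4 - I
5919/F(l(11)) = 5919/(4 - 1*11) = 5919/(4 - 11) = 5919/(-7) = 5919*(-1/7) = -5919/7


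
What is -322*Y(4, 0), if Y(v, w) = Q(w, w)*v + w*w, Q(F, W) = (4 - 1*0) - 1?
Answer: -3864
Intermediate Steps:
Q(F, W) = 3 (Q(F, W) = (4 + 0) - 1 = 4 - 1 = 3)
Y(v, w) = w² + 3*v (Y(v, w) = 3*v + w*w = 3*v + w² = w² + 3*v)
-322*Y(4, 0) = -322*(0² + 3*4) = -322*(0 + 12) = -322*12 = -3864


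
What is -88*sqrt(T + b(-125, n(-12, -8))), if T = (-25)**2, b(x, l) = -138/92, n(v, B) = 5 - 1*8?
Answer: -44*sqrt(2494) ≈ -2197.4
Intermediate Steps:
n(v, B) = -3 (n(v, B) = 5 - 8 = -3)
b(x, l) = -3/2 (b(x, l) = -138*1/92 = -3/2)
T = 625
-88*sqrt(T + b(-125, n(-12, -8))) = -88*sqrt(625 - 3/2) = -44*sqrt(2494)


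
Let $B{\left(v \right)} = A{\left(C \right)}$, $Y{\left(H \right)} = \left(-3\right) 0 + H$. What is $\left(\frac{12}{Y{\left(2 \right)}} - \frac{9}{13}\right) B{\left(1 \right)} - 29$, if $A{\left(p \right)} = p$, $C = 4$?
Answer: $- \frac{101}{13} \approx -7.7692$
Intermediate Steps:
$Y{\left(H \right)} = H$ ($Y{\left(H \right)} = 0 + H = H$)
$B{\left(v \right)} = 4$
$\left(\frac{12}{Y{\left(2 \right)}} - \frac{9}{13}\right) B{\left(1 \right)} - 29 = \left(\frac{12}{2} - \frac{9}{13}\right) 4 - 29 = \left(12 \cdot \frac{1}{2} - \frac{9}{13}\right) 4 - 29 = \left(6 - \frac{9}{13}\right) 4 - 29 = \frac{69}{13} \cdot 4 - 29 = \frac{276}{13} - 29 = - \frac{101}{13}$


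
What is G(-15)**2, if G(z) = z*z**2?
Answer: 11390625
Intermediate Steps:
G(z) = z**3
G(-15)**2 = ((-15)**3)**2 = (-3375)**2 = 11390625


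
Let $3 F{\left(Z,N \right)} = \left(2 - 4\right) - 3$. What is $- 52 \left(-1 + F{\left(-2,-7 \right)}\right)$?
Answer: $\frac{416}{3} \approx 138.67$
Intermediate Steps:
$F{\left(Z,N \right)} = - \frac{5}{3}$ ($F{\left(Z,N \right)} = \frac{\left(2 - 4\right) - 3}{3} = \frac{-2 - 3}{3} = \frac{1}{3} \left(-5\right) = - \frac{5}{3}$)
$- 52 \left(-1 + F{\left(-2,-7 \right)}\right) = - 52 \left(-1 - \frac{5}{3}\right) = \left(-52\right) \left(- \frac{8}{3}\right) = \frac{416}{3}$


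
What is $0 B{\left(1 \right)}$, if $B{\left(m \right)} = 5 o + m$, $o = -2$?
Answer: $0$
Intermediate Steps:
$B{\left(m \right)} = -10 + m$ ($B{\left(m \right)} = 5 \left(-2\right) + m = -10 + m$)
$0 B{\left(1 \right)} = 0 \left(-10 + 1\right) = 0 \left(-9\right) = 0$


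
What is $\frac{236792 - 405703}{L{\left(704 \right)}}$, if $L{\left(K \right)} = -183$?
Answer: $\frac{168911}{183} \approx 923.01$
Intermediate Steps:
$\frac{236792 - 405703}{L{\left(704 \right)}} = \frac{236792 - 405703}{-183} = \left(-168911\right) \left(- \frac{1}{183}\right) = \frac{168911}{183}$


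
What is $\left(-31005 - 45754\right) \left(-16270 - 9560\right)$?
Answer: $1982684970$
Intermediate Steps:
$\left(-31005 - 45754\right) \left(-16270 - 9560\right) = \left(-31005 - 45754\right) \left(-25830\right) = \left(-76759\right) \left(-25830\right) = 1982684970$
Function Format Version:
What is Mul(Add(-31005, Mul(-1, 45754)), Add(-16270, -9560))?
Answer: 1982684970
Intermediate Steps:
Mul(Add(-31005, Mul(-1, 45754)), Add(-16270, -9560)) = Mul(Add(-31005, -45754), -25830) = Mul(-76759, -25830) = 1982684970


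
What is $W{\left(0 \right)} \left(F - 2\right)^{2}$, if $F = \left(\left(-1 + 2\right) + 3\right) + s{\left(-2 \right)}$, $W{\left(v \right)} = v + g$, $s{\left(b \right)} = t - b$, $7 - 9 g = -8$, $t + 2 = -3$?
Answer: $\frac{5}{3} \approx 1.6667$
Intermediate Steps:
$t = -5$ ($t = -2 - 3 = -5$)
$g = \frac{5}{3}$ ($g = \frac{7}{9} - - \frac{8}{9} = \frac{7}{9} + \frac{8}{9} = \frac{5}{3} \approx 1.6667$)
$s{\left(b \right)} = -5 - b$
$W{\left(v \right)} = \frac{5}{3} + v$ ($W{\left(v \right)} = v + \frac{5}{3} = \frac{5}{3} + v$)
$F = 1$ ($F = \left(\left(-1 + 2\right) + 3\right) - 3 = \left(1 + 3\right) + \left(-5 + 2\right) = 4 - 3 = 1$)
$W{\left(0 \right)} \left(F - 2\right)^{2} = \left(\frac{5}{3} + 0\right) \left(1 - 2\right)^{2} = \frac{5 \left(-1\right)^{2}}{3} = \frac{5}{3} \cdot 1 = \frac{5}{3}$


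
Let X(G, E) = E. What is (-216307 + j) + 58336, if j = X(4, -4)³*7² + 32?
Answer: -161075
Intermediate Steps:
j = -3104 (j = (-4)³*7² + 32 = -64*49 + 32 = -3136 + 32 = -3104)
(-216307 + j) + 58336 = (-216307 - 3104) + 58336 = -219411 + 58336 = -161075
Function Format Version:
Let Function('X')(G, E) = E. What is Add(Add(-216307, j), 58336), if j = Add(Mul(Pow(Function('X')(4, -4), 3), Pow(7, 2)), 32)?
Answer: -161075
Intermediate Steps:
j = -3104 (j = Add(Mul(Pow(-4, 3), Pow(7, 2)), 32) = Add(Mul(-64, 49), 32) = Add(-3136, 32) = -3104)
Add(Add(-216307, j), 58336) = Add(Add(-216307, -3104), 58336) = Add(-219411, 58336) = -161075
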